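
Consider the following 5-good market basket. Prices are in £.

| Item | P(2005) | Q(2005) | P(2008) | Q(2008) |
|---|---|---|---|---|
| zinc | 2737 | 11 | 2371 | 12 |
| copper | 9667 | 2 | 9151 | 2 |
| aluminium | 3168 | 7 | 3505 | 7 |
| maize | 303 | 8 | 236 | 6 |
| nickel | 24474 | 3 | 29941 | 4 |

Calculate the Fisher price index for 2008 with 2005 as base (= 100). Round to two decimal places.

109.75

Laspeyres component (base-period weights):
ΣP(2008)Q(2005) = 2371×11 + 9151×2 + 3505×7 + 236×8 + 29941×3 = 26081 + 18302 + 24535 + 1888 + 89823 = 160629
ΣP(2005)Q(2005) = 2737×11 + 9667×2 + 3168×7 + 303×8 + 24474×3 = 30107 + 19334 + 22176 + 2424 + 73422 = 147463
L = 160629 / 147463 × 100 = 108.9283
Paasche component (current-period weights):
ΣP(2008)Q(2008) = 2371×12 + 9151×2 + 3505×7 + 236×6 + 29941×4 = 28452 + 18302 + 24535 + 1416 + 119764 = 192469
ΣP(2005)Q(2008) = 2737×12 + 9667×2 + 3168×7 + 303×6 + 24474×4 = 32844 + 19334 + 22176 + 1818 + 97896 = 174068
P = 192469 / 174068 × 100 = 110.5712
Fisher = √(L × P) = √(108.9283 × 110.5712) = 109.7467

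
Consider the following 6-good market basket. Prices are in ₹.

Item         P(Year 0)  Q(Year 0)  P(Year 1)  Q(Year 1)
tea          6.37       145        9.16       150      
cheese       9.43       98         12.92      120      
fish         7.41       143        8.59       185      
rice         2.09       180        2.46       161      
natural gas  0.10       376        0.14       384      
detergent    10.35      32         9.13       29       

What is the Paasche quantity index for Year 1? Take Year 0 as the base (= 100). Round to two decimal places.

113.40

Paasche quantity index uses current-period prices as weights.
ΣP(Year 1)·Q(Year 1) = 9.16×150 + 12.92×120 + 8.59×185 + 2.46×161 + 0.14×384 + 9.13×29 = 1374 + 1550.4 + 1589.15 + 396.06 + 53.76 + 264.77 = 5228.14
ΣP(Year 1)·Q(Year 0) = 9.16×145 + 12.92×98 + 8.59×143 + 2.46×180 + 0.14×376 + 9.13×32 = 1328.2 + 1266.16 + 1228.37 + 442.8 + 52.64 + 292.16 = 4610.33
Index = 5228.14 / 4610.33 × 100 = 113.4006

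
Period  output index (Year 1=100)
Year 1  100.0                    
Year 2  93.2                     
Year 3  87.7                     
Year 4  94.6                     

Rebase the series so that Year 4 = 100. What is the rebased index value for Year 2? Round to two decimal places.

98.52

Rebased(Year 2) = 93.2 / 94.6 × 100 = 98.5201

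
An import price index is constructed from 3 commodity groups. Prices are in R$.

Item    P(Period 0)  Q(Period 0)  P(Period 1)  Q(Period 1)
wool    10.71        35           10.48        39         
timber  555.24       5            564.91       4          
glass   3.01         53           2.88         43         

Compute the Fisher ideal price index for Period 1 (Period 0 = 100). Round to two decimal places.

100.94

Laspeyres component (base-period weights):
ΣP(Period 1)Q(Period 0) = 10.48×35 + 564.91×5 + 2.88×53 = 366.8 + 2824.55 + 152.64 = 3343.99
ΣP(Period 0)Q(Period 0) = 10.71×35 + 555.24×5 + 3.01×53 = 374.85 + 2776.2 + 159.53 = 3310.58
L = 3343.99 / 3310.58 × 100 = 101.0092
Paasche component (current-period weights):
ΣP(Period 1)Q(Period 1) = 10.48×39 + 564.91×4 + 2.88×43 = 408.72 + 2259.64 + 123.84 = 2792.2
ΣP(Period 0)Q(Period 1) = 10.71×39 + 555.24×4 + 3.01×43 = 417.69 + 2220.96 + 129.43 = 2768.08
P = 2792.2 / 2768.08 × 100 = 100.8714
Fisher = √(L × P) = √(101.0092 × 100.8714) = 100.9403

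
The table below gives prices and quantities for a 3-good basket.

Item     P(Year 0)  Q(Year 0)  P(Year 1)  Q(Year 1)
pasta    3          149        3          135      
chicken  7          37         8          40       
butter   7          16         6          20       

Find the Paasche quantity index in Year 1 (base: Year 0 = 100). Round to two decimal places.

Paasche quantity index uses current-period prices as weights.
ΣP(Year 1)·Q(Year 1) = 3×135 + 8×40 + 6×20 = 405 + 320 + 120 = 845
ΣP(Year 1)·Q(Year 0) = 3×149 + 8×37 + 6×16 = 447 + 296 + 96 = 839
Index = 845 / 839 × 100 = 100.7151

100.72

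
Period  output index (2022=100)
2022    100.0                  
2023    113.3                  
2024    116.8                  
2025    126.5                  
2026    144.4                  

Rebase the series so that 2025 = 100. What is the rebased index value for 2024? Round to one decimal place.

Rebased(2024) = 116.8 / 126.5 × 100 = 92.3320

92.3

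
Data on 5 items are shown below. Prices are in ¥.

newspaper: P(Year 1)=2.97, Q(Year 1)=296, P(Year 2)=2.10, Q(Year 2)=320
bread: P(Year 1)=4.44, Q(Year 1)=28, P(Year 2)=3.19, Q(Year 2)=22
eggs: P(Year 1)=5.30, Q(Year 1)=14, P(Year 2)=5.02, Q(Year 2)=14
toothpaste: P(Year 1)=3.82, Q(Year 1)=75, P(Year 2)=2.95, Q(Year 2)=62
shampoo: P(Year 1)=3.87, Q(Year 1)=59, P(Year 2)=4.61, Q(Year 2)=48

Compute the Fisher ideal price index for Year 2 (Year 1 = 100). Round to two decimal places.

Laspeyres component (base-period weights):
ΣP(Year 2)Q(Year 1) = 2.10×296 + 3.19×28 + 5.02×14 + 2.95×75 + 4.61×59 = 621.6 + 89.32 + 70.28 + 221.25 + 271.99 = 1274.44
ΣP(Year 1)Q(Year 1) = 2.97×296 + 4.44×28 + 5.30×14 + 3.82×75 + 3.87×59 = 879.12 + 124.32 + 74.2 + 286.5 + 228.33 = 1592.47
L = 1274.44 / 1592.47 × 100 = 80.0291
Paasche component (current-period weights):
ΣP(Year 2)Q(Year 2) = 2.10×320 + 3.19×22 + 5.02×14 + 2.95×62 + 4.61×48 = 672 + 70.18 + 70.28 + 182.9 + 221.28 = 1216.64
ΣP(Year 1)Q(Year 2) = 2.97×320 + 4.44×22 + 5.30×14 + 3.82×62 + 3.87×48 = 950.4 + 97.68 + 74.2 + 236.84 + 185.76 = 1544.88
P = 1216.64 / 1544.88 × 100 = 78.7530
Fisher = √(L × P) = √(80.0291 × 78.7530) = 79.3885

79.39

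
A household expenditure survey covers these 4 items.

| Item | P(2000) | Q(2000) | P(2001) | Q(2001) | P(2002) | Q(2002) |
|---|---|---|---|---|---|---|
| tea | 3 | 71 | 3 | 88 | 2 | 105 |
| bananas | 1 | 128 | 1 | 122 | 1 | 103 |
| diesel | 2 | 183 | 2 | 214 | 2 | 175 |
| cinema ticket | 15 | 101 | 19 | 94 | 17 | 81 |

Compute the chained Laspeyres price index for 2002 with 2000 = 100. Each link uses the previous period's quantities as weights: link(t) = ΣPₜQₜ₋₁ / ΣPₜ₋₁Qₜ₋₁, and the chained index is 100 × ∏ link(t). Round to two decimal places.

105.64

Link 2000→2001:
ΣP(2001)Q(2000) = 3×71 + 1×128 + 2×183 + 19×101 = 213 + 128 + 366 + 1919 = 2626
ΣP(2000)Q(2000) = 3×71 + 1×128 + 2×183 + 15×101 = 213 + 128 + 366 + 1515 = 2222
link = 2626/2222 = 1.181818
Link 2001→2002:
ΣP(2002)Q(2001) = 2×88 + 1×122 + 2×214 + 17×94 = 176 + 122 + 428 + 1598 = 2324
ΣP(2001)Q(2001) = 3×88 + 1×122 + 2×214 + 19×94 = 264 + 122 + 428 + 1786 = 2600
link = 2324/2600 = 0.893846
Chained index = 100 × 1.181818 × 0.893846 = 105.6364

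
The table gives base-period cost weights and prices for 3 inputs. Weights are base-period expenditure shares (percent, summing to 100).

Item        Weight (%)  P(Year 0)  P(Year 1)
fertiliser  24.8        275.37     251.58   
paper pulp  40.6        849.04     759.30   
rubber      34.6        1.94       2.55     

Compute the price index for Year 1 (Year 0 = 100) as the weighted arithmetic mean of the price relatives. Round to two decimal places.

fertiliser: 24.8 × (251.58/275.37) = 24.8 × 0.913607 = 22.6575
paper pulp: 40.6 × (759.30/849.04) = 40.6 × 0.894304 = 36.3087
rubber: 34.6 × (2.55/1.94) = 34.6 × 1.314433 = 45.4794
Index = Σ wᵢ·(p₁ᵢ/p₀ᵢ) = 22.6575 + 36.3087 + 45.4794 = 104.4456

104.45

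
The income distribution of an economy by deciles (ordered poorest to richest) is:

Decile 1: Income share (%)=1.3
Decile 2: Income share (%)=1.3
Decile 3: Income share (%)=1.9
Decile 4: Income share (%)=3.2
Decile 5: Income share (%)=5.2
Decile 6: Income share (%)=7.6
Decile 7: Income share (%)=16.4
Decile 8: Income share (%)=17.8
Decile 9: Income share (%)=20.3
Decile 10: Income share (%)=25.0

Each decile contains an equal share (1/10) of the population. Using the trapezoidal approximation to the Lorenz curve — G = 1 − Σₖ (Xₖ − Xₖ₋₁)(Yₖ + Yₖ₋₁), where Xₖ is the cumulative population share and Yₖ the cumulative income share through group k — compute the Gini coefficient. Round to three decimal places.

Cumulative income shares Yₖ: 0.0130, 0.0260, 0.0450, 0.0770, 0.1290, 0.2050, 0.3690, 0.5470, 0.7500, 1.0000
Σ (Xₖ−Xₖ₋₁)(Yₖ+Yₖ₋₁) = (1/10)(0.0130+0.0000) + (1/10)(0.0260+0.0130) + (1/10)(0.0450+0.0260) + (1/10)(0.0770+0.0450) + (1/10)(0.1290+0.0770) + (1/10)(0.2050+0.1290) + (1/10)(0.3690+0.2050) + (1/10)(0.5470+0.3690) + (1/10)(0.7500+0.5470) + (1/10)(1.0000+0.7500)
  = 0.0013 + 0.0039 + 0.0071 + 0.0122 + 0.0206 + 0.0334 + 0.0574 + 0.0916 + 0.1297 + 0.1750 = 0.5322
G = 1 − 0.5322 = 0.4678

0.468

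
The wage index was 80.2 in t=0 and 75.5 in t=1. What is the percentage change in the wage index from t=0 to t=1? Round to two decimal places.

Change = (75.5 − 80.2) / 80.2 × 100
       = -4.7 / 80.2 × 100 = -5.8603%

-5.86%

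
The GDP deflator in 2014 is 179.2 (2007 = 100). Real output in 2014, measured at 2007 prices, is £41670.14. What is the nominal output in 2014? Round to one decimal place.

74672.9

Nominal = Real × (Index/100) = 41670.14 × (179.2/100)
        = 41670.14 × 1.792 = 74672.8909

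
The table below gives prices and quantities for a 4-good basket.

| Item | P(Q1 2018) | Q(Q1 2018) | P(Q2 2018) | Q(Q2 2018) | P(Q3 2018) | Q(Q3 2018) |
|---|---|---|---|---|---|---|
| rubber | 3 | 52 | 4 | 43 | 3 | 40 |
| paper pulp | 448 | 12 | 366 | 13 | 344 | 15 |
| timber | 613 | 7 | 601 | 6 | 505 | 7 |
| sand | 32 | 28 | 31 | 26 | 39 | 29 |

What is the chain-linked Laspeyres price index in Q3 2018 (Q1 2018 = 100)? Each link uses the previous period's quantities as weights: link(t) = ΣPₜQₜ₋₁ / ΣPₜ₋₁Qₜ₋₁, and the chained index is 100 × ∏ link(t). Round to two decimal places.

Link Q1 2018→Q2 2018:
ΣP(Q2 2018)Q(Q1 2018) = 4×52 + 366×12 + 601×7 + 31×28 = 208 + 4392 + 4207 + 868 = 9675
ΣP(Q1 2018)Q(Q1 2018) = 3×52 + 448×12 + 613×7 + 32×28 = 156 + 5376 + 4291 + 896 = 10719
link = 9675/10719 = 0.902603
Link Q2 2018→Q3 2018:
ΣP(Q3 2018)Q(Q2 2018) = 3×43 + 344×13 + 505×6 + 39×26 = 129 + 4472 + 3030 + 1014 = 8645
ΣP(Q2 2018)Q(Q2 2018) = 4×43 + 366×13 + 601×6 + 31×26 = 172 + 4758 + 3606 + 806 = 9342
link = 8645/9342 = 0.925391
Chained index = 100 × 0.902603 × 0.925391 = 83.5260

83.53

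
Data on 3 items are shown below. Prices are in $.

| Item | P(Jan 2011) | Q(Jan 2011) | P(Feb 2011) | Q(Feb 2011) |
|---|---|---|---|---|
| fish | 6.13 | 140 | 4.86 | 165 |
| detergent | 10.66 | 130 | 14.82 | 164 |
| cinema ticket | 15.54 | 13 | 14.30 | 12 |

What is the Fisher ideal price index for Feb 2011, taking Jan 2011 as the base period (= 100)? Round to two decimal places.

Laspeyres component (base-period weights):
ΣP(Feb 2011)Q(Jan 2011) = 4.86×140 + 14.82×130 + 14.30×13 = 680.4 + 1926.6 + 185.9 = 2792.9
ΣP(Jan 2011)Q(Jan 2011) = 6.13×140 + 10.66×130 + 15.54×13 = 858.2 + 1385.8 + 202.02 = 2446.02
L = 2792.9 / 2446.02 × 100 = 114.1814
Paasche component (current-period weights):
ΣP(Feb 2011)Q(Feb 2011) = 4.86×165 + 14.82×164 + 14.30×12 = 801.9 + 2430.48 + 171.6 = 3403.98
ΣP(Jan 2011)Q(Feb 2011) = 6.13×165 + 10.66×164 + 15.54×12 = 1011.45 + 1748.24 + 186.48 = 2946.17
P = 3403.98 / 2946.17 × 100 = 115.5392
Fisher = √(L × P) = √(114.1814 × 115.5392) = 114.8583

114.86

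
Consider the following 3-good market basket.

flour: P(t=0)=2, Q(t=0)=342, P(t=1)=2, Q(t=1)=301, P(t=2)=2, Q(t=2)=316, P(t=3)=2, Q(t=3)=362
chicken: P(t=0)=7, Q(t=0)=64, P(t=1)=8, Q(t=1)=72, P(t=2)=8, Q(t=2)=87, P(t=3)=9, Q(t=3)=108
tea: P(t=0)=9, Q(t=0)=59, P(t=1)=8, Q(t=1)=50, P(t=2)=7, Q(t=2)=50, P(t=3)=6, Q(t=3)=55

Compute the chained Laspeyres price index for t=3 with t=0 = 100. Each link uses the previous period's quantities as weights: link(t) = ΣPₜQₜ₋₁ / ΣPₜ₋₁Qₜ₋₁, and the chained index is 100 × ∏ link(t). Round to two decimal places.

99.26

Link t=0→t=1:
ΣP(t=1)Q(t=0) = 2×342 + 8×64 + 8×59 = 684 + 512 + 472 = 1668
ΣP(t=0)Q(t=0) = 2×342 + 7×64 + 9×59 = 684 + 448 + 531 = 1663
link = 1668/1663 = 1.003007
Link t=1→t=2:
ΣP(t=2)Q(t=1) = 2×301 + 8×72 + 7×50 = 602 + 576 + 350 = 1528
ΣP(t=1)Q(t=1) = 2×301 + 8×72 + 8×50 = 602 + 576 + 400 = 1578
link = 1528/1578 = 0.968314
Link t=2→t=3:
ΣP(t=3)Q(t=2) = 2×316 + 9×87 + 6×50 = 632 + 783 + 300 = 1715
ΣP(t=2)Q(t=2) = 2×316 + 8×87 + 7×50 = 632 + 696 + 350 = 1678
link = 1715/1678 = 1.022050
Chained index = 100 × 1.003007 × 0.968314 × 1.022050 = 99.2641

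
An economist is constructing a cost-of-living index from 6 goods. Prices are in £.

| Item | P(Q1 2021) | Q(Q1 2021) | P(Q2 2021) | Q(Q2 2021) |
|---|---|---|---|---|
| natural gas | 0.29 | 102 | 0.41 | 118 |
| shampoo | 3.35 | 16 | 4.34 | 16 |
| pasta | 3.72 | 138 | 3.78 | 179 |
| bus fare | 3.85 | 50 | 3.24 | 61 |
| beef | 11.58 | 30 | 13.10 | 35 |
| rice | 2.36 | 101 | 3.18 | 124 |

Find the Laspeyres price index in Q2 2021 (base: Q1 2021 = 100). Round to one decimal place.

Laspeyres price index uses base-period quantities as weights.
ΣP(Q2 2021)·Q(Q1 2021) = 0.41×102 + 4.34×16 + 3.78×138 + 3.24×50 + 13.10×30 + 3.18×101 = 41.82 + 69.44 + 521.64 + 162 + 393 + 321.18 = 1509.08
ΣP(Q1 2021)·Q(Q1 2021) = 0.29×102 + 3.35×16 + 3.72×138 + 3.85×50 + 11.58×30 + 2.36×101 = 29.58 + 53.6 + 513.36 + 192.5 + 347.4 + 238.36 = 1374.8
Index = 1509.08 / 1374.8 × 100 = 109.7672

109.8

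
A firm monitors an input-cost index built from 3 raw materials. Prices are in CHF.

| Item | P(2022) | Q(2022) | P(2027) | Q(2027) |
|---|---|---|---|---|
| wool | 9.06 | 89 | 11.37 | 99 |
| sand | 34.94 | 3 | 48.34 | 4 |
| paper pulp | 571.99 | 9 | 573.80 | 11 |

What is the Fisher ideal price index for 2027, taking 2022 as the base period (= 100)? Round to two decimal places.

Laspeyres component (base-period weights):
ΣP(2027)Q(2022) = 11.37×89 + 48.34×3 + 573.80×9 = 1011.93 + 145.02 + 5164.2 = 6321.15
ΣP(2022)Q(2022) = 9.06×89 + 34.94×3 + 571.99×9 = 806.34 + 104.82 + 5147.91 = 6059.07
L = 6321.15 / 6059.07 × 100 = 104.3254
Paasche component (current-period weights):
ΣP(2027)Q(2027) = 11.37×99 + 48.34×4 + 573.80×11 = 1125.63 + 193.36 + 6311.8 = 7630.79
ΣP(2022)Q(2027) = 9.06×99 + 34.94×4 + 571.99×11 = 896.94 + 139.76 + 6291.89 = 7328.59
P = 7630.79 / 7328.59 × 100 = 104.1236
Fisher = √(L × P) = √(104.3254 × 104.1236) = 104.2244

104.22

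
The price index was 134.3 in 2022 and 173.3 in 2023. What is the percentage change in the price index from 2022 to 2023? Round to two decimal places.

Change = (173.3 − 134.3) / 134.3 × 100
       = 39.0 / 134.3 × 100 = 29.0395%

29.04%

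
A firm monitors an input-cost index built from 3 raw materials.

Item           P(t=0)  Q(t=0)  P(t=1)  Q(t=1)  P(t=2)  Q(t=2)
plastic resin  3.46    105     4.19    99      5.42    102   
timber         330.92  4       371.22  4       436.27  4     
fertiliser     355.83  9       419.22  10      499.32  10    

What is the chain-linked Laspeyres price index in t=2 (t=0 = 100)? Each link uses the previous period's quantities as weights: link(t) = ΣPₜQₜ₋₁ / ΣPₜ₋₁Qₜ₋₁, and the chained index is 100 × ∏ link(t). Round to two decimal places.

Link t=0→t=1:
ΣP(t=1)Q(t=0) = 4.19×105 + 371.22×4 + 419.22×9 = 439.95 + 1484.88 + 3772.98 = 5697.81
ΣP(t=0)Q(t=0) = 3.46×105 + 330.92×4 + 355.83×9 = 363.3 + 1323.68 + 3202.47 = 4889.45
link = 5697.81/4889.45 = 1.165327
Link t=1→t=2:
ΣP(t=2)Q(t=1) = 5.42×99 + 436.27×4 + 499.32×10 = 536.58 + 1745.08 + 4993.2 = 7274.86
ΣP(t=1)Q(t=1) = 4.19×99 + 371.22×4 + 419.22×10 = 414.81 + 1484.88 + 4192.2 = 6091.89
link = 7274.86/6091.89 = 1.194188
Chained index = 100 × 1.165327 × 1.194188 = 139.1620

139.16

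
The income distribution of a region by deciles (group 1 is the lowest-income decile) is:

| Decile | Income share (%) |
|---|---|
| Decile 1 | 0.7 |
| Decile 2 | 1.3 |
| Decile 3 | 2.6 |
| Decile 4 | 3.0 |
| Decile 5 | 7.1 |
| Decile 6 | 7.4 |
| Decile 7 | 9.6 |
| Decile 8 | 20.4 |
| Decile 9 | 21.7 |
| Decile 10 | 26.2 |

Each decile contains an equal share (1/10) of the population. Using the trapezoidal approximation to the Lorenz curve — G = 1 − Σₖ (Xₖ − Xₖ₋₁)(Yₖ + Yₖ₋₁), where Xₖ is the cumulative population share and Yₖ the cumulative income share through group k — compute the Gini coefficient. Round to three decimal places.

Cumulative income shares Yₖ: 0.0070, 0.0200, 0.0460, 0.0760, 0.1470, 0.2210, 0.3170, 0.5210, 0.7380, 1.0000
Σ (Xₖ−Xₖ₋₁)(Yₖ+Yₖ₋₁) = (1/10)(0.0070+0.0000) + (1/10)(0.0200+0.0070) + (1/10)(0.0460+0.0200) + (1/10)(0.0760+0.0460) + (1/10)(0.1470+0.0760) + (1/10)(0.2210+0.1470) + (1/10)(0.3170+0.2210) + (1/10)(0.5210+0.3170) + (1/10)(0.7380+0.5210) + (1/10)(1.0000+0.7380)
  = 0.0007 + 0.0027 + 0.0066 + 0.0122 + 0.0223 + 0.0368 + 0.0538 + 0.0838 + 0.1259 + 0.1738 = 0.5186
G = 1 − 0.5186 = 0.4814

0.481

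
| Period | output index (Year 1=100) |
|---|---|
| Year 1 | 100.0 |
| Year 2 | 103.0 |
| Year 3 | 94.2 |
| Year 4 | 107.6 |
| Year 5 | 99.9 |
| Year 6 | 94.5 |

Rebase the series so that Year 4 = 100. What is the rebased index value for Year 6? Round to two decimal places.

87.83

Rebased(Year 6) = 94.5 / 107.6 × 100 = 87.8253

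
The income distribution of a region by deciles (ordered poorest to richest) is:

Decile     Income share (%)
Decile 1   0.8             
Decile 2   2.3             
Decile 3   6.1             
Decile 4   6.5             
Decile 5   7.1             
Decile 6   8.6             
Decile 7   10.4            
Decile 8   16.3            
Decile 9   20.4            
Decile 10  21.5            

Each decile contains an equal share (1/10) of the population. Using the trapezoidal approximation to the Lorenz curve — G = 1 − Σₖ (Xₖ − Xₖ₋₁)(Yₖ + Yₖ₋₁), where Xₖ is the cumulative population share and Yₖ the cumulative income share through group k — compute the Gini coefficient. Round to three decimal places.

0.377

Cumulative income shares Yₖ: 0.0080, 0.0310, 0.0920, 0.1570, 0.2280, 0.3140, 0.4180, 0.5810, 0.7850, 1.0000
Σ (Xₖ−Xₖ₋₁)(Yₖ+Yₖ₋₁) = (1/10)(0.0080+0.0000) + (1/10)(0.0310+0.0080) + (1/10)(0.0920+0.0310) + (1/10)(0.1570+0.0920) + (1/10)(0.2280+0.1570) + (1/10)(0.3140+0.2280) + (1/10)(0.4180+0.3140) + (1/10)(0.5810+0.4180) + (1/10)(0.7850+0.5810) + (1/10)(1.0000+0.7850)
  = 0.0008 + 0.0039 + 0.0123 + 0.0249 + 0.0385 + 0.0542 + 0.0732 + 0.0999 + 0.1366 + 0.1785 = 0.6228
G = 1 − 0.6228 = 0.3772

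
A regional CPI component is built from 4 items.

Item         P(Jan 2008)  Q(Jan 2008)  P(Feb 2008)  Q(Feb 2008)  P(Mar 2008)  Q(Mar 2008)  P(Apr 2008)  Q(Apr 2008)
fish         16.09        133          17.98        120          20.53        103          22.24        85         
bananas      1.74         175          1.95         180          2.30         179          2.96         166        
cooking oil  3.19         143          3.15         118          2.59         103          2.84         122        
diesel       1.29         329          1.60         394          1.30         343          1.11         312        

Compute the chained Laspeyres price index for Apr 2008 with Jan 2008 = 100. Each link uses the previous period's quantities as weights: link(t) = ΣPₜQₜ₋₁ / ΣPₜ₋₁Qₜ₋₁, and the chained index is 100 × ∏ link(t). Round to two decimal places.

Link Jan 2008→Feb 2008:
ΣP(Feb 2008)Q(Jan 2008) = 17.98×133 + 1.95×175 + 3.15×143 + 1.60×329 = 2391.34 + 341.25 + 450.45 + 526.4 = 3709.44
ΣP(Jan 2008)Q(Jan 2008) = 16.09×133 + 1.74×175 + 3.19×143 + 1.29×329 = 2139.97 + 304.5 + 456.17 + 424.41 = 3325.05
link = 3709.44/3325.05 = 1.115604
Link Feb 2008→Mar 2008:
ΣP(Mar 2008)Q(Feb 2008) = 20.53×120 + 2.30×180 + 2.59×118 + 1.30×394 = 2463.6 + 414 + 305.62 + 512.2 = 3695.42
ΣP(Feb 2008)Q(Feb 2008) = 17.98×120 + 1.95×180 + 3.15×118 + 1.60×394 = 2157.6 + 351 + 371.7 + 630.4 = 3510.7
link = 3695.42/3510.7 = 1.052616
Link Mar 2008→Apr 2008:
ΣP(Apr 2008)Q(Mar 2008) = 22.24×103 + 2.96×179 + 2.84×103 + 1.11×343 = 2290.72 + 529.84 + 292.52 + 380.73 = 3493.81
ΣP(Mar 2008)Q(Mar 2008) = 20.53×103 + 2.30×179 + 2.59×103 + 1.30×343 = 2114.59 + 411.7 + 266.77 + 445.9 = 3238.96
link = 3493.81/3238.96 = 1.078683
Chained index = 100 × 1.115604 × 1.052616 × 1.078683 = 126.6701

126.67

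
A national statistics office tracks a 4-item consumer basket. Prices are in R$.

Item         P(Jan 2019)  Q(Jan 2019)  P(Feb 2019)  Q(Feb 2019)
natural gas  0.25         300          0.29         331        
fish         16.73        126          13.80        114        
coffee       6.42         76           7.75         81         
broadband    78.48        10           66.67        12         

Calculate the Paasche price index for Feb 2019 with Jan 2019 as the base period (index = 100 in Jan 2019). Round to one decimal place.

Paasche price index uses current-period quantities as weights.
ΣP(Feb 2019)·Q(Feb 2019) = 0.29×331 + 13.80×114 + 7.75×81 + 66.67×12 = 95.99 + 1573.2 + 627.75 + 800.04 = 3096.98
ΣP(Jan 2019)·Q(Feb 2019) = 0.25×331 + 16.73×114 + 6.42×81 + 78.48×12 = 82.75 + 1907.22 + 520.02 + 941.76 = 3451.75
Index = 3096.98 / 3451.75 × 100 = 89.7220

89.7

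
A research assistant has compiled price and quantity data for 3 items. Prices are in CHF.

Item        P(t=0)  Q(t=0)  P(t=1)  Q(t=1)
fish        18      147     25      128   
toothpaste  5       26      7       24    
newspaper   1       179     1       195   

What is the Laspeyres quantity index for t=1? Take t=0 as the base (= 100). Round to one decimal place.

88.6

Laspeyres quantity index uses base-period prices as weights.
ΣP(t=0)·Q(t=1) = 18×128 + 5×24 + 1×195 = 2304 + 120 + 195 = 2619
ΣP(t=0)·Q(t=0) = 18×147 + 5×26 + 1×179 = 2646 + 130 + 179 = 2955
Index = 2619 / 2955 × 100 = 88.6294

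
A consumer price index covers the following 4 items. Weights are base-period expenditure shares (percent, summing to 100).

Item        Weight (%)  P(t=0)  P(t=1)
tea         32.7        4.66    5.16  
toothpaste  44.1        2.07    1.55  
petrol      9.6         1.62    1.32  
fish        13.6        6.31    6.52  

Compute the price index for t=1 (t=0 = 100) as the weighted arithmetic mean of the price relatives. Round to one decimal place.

91.1

tea: 32.7 × (5.16/4.66) = 32.7 × 1.107296 = 36.2086
toothpaste: 44.1 × (1.55/2.07) = 44.1 × 0.748792 = 33.0217
petrol: 9.6 × (1.32/1.62) = 9.6 × 0.814815 = 7.8222
fish: 13.6 × (6.52/6.31) = 13.6 × 1.033281 = 14.0526
Index = Σ wᵢ·(p₁ᵢ/p₀ᵢ) = 36.2086 + 33.0217 + 7.8222 + 14.0526 = 91.1052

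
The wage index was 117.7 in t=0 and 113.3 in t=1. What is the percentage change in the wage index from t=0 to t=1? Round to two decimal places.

Change = (113.3 − 117.7) / 117.7 × 100
       = -4.4 / 117.7 × 100 = -3.7383%

-3.74%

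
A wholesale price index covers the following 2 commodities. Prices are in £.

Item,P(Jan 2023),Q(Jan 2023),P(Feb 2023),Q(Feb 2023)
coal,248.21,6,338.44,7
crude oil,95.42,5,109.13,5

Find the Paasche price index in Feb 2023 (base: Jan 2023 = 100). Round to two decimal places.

Paasche price index uses current-period quantities as weights.
ΣP(Feb 2023)·Q(Feb 2023) = 338.44×7 + 109.13×5 = 2369.08 + 545.65 = 2914.73
ΣP(Jan 2023)·Q(Feb 2023) = 248.21×7 + 95.42×5 = 1737.47 + 477.1 = 2214.57
Index = 2914.73 / 2214.57 × 100 = 131.6161

131.62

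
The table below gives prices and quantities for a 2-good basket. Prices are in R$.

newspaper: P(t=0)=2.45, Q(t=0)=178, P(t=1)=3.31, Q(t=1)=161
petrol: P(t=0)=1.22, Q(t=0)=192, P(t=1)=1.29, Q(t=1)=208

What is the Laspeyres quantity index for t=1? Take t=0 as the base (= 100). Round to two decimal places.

96.70

Laspeyres quantity index uses base-period prices as weights.
ΣP(t=0)·Q(t=1) = 2.45×161 + 1.22×208 = 394.45 + 253.76 = 648.21
ΣP(t=0)·Q(t=0) = 2.45×178 + 1.22×192 = 436.1 + 234.24 = 670.34
Index = 648.21 / 670.34 × 100 = 96.6987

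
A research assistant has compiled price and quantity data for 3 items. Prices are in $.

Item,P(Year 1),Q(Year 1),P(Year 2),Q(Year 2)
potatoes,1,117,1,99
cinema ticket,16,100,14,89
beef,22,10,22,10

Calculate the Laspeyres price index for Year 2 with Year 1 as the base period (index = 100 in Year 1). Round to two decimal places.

89.67

Laspeyres price index uses base-period quantities as weights.
ΣP(Year 2)·Q(Year 1) = 1×117 + 14×100 + 22×10 = 117 + 1400 + 220 = 1737
ΣP(Year 1)·Q(Year 1) = 1×117 + 16×100 + 22×10 = 117 + 1600 + 220 = 1937
Index = 1737 / 1937 × 100 = 89.6748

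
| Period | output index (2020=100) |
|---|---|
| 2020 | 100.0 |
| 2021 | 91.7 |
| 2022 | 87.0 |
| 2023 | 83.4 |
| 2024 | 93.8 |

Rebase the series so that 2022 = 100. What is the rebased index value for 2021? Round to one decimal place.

Rebased(2021) = 91.7 / 87.0 × 100 = 105.4023

105.4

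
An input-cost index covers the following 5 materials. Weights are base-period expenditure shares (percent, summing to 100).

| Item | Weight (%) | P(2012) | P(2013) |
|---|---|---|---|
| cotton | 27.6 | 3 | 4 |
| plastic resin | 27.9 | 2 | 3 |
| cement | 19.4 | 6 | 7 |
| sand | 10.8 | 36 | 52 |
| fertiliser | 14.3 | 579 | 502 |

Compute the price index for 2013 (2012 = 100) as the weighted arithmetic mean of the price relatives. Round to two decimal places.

cotton: 27.6 × (4/3) = 27.6 × 1.333333 = 36.8000
plastic resin: 27.9 × (3/2) = 27.9 × 1.500000 = 41.8500
cement: 19.4 × (7/6) = 19.4 × 1.166667 = 22.6333
sand: 10.8 × (52/36) = 10.8 × 1.444444 = 15.6000
fertiliser: 14.3 × (502/579) = 14.3 × 0.867012 = 12.3983
Index = Σ wᵢ·(p₁ᵢ/p₀ᵢ) = 36.8000 + 41.8500 + 22.6333 + 15.6000 + 12.3983 = 129.2816

129.28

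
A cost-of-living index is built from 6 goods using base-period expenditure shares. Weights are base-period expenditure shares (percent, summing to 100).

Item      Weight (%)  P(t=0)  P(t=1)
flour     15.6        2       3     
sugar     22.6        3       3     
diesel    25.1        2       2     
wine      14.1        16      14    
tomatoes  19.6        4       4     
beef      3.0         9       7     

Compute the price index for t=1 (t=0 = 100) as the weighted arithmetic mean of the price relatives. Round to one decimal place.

flour: 15.6 × (3/2) = 15.6 × 1.500000 = 23.4000
sugar: 22.6 × (3/3) = 22.6 × 1.000000 = 22.6000
diesel: 25.1 × (2/2) = 25.1 × 1.000000 = 25.1000
wine: 14.1 × (14/16) = 14.1 × 0.875000 = 12.3375
tomatoes: 19.6 × (4/4) = 19.6 × 1.000000 = 19.6000
beef: 3.0 × (7/9) = 3.0 × 0.777778 = 2.3333
Index = Σ wᵢ·(p₁ᵢ/p₀ᵢ) = 23.4000 + 22.6000 + 25.1000 + 12.3375 + 19.6000 + 2.3333 = 105.3708

105.4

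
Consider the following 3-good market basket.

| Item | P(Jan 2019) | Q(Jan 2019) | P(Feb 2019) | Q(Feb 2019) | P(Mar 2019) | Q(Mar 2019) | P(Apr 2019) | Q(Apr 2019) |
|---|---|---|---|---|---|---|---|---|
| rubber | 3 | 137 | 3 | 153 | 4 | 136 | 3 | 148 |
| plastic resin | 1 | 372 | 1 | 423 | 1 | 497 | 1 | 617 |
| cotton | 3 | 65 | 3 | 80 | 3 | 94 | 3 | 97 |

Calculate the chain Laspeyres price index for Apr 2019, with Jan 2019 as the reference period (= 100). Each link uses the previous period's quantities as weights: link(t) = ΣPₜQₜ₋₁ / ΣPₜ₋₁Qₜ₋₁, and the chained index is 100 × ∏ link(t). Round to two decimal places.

101.95

Link Jan 2019→Feb 2019:
ΣP(Feb 2019)Q(Jan 2019) = 3×137 + 1×372 + 3×65 = 411 + 372 + 195 = 978
ΣP(Jan 2019)Q(Jan 2019) = 3×137 + 1×372 + 3×65 = 411 + 372 + 195 = 978
link = 978/978 = 1.000000
Link Feb 2019→Mar 2019:
ΣP(Mar 2019)Q(Feb 2019) = 4×153 + 1×423 + 3×80 = 612 + 423 + 240 = 1275
ΣP(Feb 2019)Q(Feb 2019) = 3×153 + 1×423 + 3×80 = 459 + 423 + 240 = 1122
link = 1275/1122 = 1.136364
Link Mar 2019→Apr 2019:
ΣP(Apr 2019)Q(Mar 2019) = 3×136 + 1×497 + 3×94 = 408 + 497 + 282 = 1187
ΣP(Mar 2019)Q(Mar 2019) = 4×136 + 1×497 + 3×94 = 544 + 497 + 282 = 1323
link = 1187/1323 = 0.897203
Chained index = 100 × 1.000000 × 1.136364 × 0.897203 = 101.9549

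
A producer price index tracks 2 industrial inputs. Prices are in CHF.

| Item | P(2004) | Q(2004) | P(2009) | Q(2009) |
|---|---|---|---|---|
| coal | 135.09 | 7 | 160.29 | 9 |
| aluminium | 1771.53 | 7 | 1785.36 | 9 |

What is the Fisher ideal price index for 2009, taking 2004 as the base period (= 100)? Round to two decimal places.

102.05

Laspeyres component (base-period weights):
ΣP(2009)Q(2004) = 160.29×7 + 1785.36×7 = 1122.03 + 12497.52 = 13619.55
ΣP(2004)Q(2004) = 135.09×7 + 1771.53×7 = 945.63 + 12400.71 = 13346.34
L = 13619.55 / 13346.34 × 100 = 102.0471
Paasche component (current-period weights):
ΣP(2009)Q(2009) = 160.29×9 + 1785.36×9 = 1442.61 + 16068.24 = 17510.85
ΣP(2004)Q(2009) = 135.09×9 + 1771.53×9 = 1215.81 + 15943.77 = 17159.58
P = 17510.85 / 17159.58 × 100 = 102.0471
Fisher = √(L × P) = √(102.0471 × 102.0471) = 102.0471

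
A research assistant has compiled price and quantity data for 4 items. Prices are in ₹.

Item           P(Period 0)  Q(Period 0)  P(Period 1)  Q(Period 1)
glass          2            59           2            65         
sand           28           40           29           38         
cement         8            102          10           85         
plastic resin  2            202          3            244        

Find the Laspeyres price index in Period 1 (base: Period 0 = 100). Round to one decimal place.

Laspeyres price index uses base-period quantities as weights.
ΣP(Period 1)·Q(Period 0) = 2×59 + 29×40 + 10×102 + 3×202 = 118 + 1160 + 1020 + 606 = 2904
ΣP(Period 0)·Q(Period 0) = 2×59 + 28×40 + 8×102 + 2×202 = 118 + 1120 + 816 + 404 = 2458
Index = 2904 / 2458 × 100 = 118.1448

118.1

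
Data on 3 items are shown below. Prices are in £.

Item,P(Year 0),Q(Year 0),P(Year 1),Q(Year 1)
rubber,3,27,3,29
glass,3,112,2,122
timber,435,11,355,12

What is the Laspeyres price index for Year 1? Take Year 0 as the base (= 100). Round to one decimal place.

Laspeyres price index uses base-period quantities as weights.
ΣP(Year 1)·Q(Year 0) = 3×27 + 2×112 + 355×11 = 81 + 224 + 3905 = 4210
ΣP(Year 0)·Q(Year 0) = 3×27 + 3×112 + 435×11 = 81 + 336 + 4785 = 5202
Index = 4210 / 5202 × 100 = 80.9304

80.9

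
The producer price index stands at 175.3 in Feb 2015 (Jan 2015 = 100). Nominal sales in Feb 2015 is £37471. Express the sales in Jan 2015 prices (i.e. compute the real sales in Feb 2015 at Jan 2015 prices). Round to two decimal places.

21375.36

Real = Nominal ÷ (Index/100) = 37471 ÷ (175.3/100)
     = 37471 ÷ 1.753 = 21375.3565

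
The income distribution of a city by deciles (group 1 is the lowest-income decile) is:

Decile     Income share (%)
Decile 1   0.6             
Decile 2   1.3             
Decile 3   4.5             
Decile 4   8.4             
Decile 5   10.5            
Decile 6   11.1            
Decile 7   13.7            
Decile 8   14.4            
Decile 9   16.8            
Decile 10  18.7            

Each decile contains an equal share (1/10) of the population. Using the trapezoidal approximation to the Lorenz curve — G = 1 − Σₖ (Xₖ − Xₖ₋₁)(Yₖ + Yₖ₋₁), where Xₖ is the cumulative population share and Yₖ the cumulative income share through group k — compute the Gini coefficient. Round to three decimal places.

Cumulative income shares Yₖ: 0.0060, 0.0190, 0.0640, 0.1480, 0.2530, 0.3640, 0.5010, 0.6450, 0.8130, 1.0000
Σ (Xₖ−Xₖ₋₁)(Yₖ+Yₖ₋₁) = (1/10)(0.0060+0.0000) + (1/10)(0.0190+0.0060) + (1/10)(0.0640+0.0190) + (1/10)(0.1480+0.0640) + (1/10)(0.2530+0.1480) + (1/10)(0.3640+0.2530) + (1/10)(0.5010+0.3640) + (1/10)(0.6450+0.5010) + (1/10)(0.8130+0.6450) + (1/10)(1.0000+0.8130)
  = 0.0006 + 0.0025 + 0.0083 + 0.0212 + 0.0401 + 0.0617 + 0.0865 + 0.1146 + 0.1458 + 0.1813 = 0.6626
G = 1 − 0.6626 = 0.3374

0.337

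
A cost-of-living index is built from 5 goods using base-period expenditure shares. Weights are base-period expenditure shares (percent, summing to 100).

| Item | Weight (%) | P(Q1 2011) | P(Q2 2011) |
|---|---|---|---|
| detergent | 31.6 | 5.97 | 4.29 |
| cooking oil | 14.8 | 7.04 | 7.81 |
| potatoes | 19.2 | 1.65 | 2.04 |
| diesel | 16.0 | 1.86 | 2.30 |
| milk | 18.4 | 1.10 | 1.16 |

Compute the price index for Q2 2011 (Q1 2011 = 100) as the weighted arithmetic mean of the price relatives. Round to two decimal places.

detergent: 31.6 × (4.29/5.97) = 31.6 × 0.718593 = 22.7075
cooking oil: 14.8 × (7.81/7.04) = 14.8 × 1.109375 = 16.4187
potatoes: 19.2 × (2.04/1.65) = 19.2 × 1.236364 = 23.7382
diesel: 16.0 × (2.30/1.86) = 16.0 × 1.236559 = 19.7849
milk: 18.4 × (1.16/1.10) = 18.4 × 1.054545 = 19.4036
Index = Σ wᵢ·(p₁ᵢ/p₀ᵢ) = 22.7075 + 16.4187 + 23.7382 + 19.7849 + 19.4036 = 102.0531

102.05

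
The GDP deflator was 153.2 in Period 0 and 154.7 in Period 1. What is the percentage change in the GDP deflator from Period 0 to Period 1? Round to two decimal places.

Change = (154.7 − 153.2) / 153.2 × 100
       = 1.5 / 153.2 × 100 = 0.9791%

0.98%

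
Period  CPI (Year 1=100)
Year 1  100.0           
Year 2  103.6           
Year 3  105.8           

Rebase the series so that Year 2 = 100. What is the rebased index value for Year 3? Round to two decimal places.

Rebased(Year 3) = 105.8 / 103.6 × 100 = 102.1236

102.12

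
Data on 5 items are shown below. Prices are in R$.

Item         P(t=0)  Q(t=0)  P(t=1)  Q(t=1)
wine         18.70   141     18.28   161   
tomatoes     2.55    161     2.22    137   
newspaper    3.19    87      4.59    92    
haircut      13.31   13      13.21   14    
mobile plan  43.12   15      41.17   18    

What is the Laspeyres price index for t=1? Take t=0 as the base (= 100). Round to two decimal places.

Laspeyres price index uses base-period quantities as weights.
ΣP(t=1)·Q(t=0) = 18.28×141 + 2.22×161 + 4.59×87 + 13.21×13 + 41.17×15 = 2577.48 + 357.42 + 399.33 + 171.73 + 617.55 = 4123.51
ΣP(t=0)·Q(t=0) = 18.70×141 + 2.55×161 + 3.19×87 + 13.31×13 + 43.12×15 = 2636.7 + 410.55 + 277.53 + 173.03 + 646.8 = 4144.61
Index = 4123.51 / 4144.61 × 100 = 99.4909

99.49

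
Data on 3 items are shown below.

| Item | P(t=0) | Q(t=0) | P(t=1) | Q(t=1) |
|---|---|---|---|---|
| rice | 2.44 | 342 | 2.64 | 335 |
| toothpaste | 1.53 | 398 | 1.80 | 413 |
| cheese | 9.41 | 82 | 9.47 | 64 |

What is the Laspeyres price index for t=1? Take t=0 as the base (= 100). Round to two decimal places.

Laspeyres price index uses base-period quantities as weights.
ΣP(t=1)·Q(t=0) = 2.64×342 + 1.80×398 + 9.47×82 = 902.88 + 716.4 + 776.54 = 2395.82
ΣP(t=0)·Q(t=0) = 2.44×342 + 1.53×398 + 9.41×82 = 834.48 + 608.94 + 771.62 = 2215.04
Index = 2395.82 / 2215.04 × 100 = 108.1615

108.16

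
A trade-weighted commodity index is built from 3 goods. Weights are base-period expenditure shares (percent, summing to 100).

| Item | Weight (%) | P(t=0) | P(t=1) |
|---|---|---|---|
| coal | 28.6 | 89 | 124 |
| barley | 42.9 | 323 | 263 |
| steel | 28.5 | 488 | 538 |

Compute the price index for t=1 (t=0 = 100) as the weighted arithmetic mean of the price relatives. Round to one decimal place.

coal: 28.6 × (124/89) = 28.6 × 1.393258 = 39.8472
barley: 42.9 × (263/323) = 42.9 × 0.814241 = 34.9310
steel: 28.5 × (538/488) = 28.5 × 1.102459 = 31.4201
Index = Σ wᵢ·(p₁ᵢ/p₀ᵢ) = 39.8472 + 34.9310 + 31.4201 = 106.1982

106.2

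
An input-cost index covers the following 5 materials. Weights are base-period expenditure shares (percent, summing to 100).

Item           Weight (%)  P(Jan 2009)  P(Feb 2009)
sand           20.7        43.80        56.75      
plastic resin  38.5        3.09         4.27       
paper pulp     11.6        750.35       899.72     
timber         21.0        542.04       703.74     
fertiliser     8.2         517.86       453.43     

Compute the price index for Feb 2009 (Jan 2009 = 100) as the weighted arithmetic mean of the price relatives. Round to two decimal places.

sand: 20.7 × (56.75/43.80) = 20.7 × 1.295662 = 26.8202
plastic resin: 38.5 × (4.27/3.09) = 38.5 × 1.381877 = 53.2023
paper pulp: 11.6 × (899.72/750.35) = 11.6 × 1.199067 = 13.9092
timber: 21.0 × (703.74/542.04) = 21.0 × 1.298317 = 27.2647
fertiliser: 8.2 × (453.43/517.86) = 8.2 × 0.875584 = 7.1798
Index = Σ wᵢ·(p₁ᵢ/p₀ᵢ) = 26.8202 + 53.2023 + 13.9092 + 27.2647 + 7.1798 = 128.3761

128.38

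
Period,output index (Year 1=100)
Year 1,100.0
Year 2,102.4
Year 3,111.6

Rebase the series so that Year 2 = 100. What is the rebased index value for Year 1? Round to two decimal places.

97.66

Rebased(Year 1) = 100.0 / 102.4 × 100 = 97.6562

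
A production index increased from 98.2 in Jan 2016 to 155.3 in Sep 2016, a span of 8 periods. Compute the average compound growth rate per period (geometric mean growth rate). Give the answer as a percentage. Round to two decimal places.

Growth factor = (155.3/98.2)^(1/8) = (1.581466)^(1/8) = 1.058967
Growth rate = 1.058967 − 1 = 0.058967 = 5.8967%

5.90%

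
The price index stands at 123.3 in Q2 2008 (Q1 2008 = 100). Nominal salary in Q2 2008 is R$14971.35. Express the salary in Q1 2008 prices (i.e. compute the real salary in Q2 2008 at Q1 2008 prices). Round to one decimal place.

Real = Nominal ÷ (Index/100) = 14971.35 ÷ (123.3/100)
     = 14971.35 ÷ 1.233 = 12142.2141

12142.2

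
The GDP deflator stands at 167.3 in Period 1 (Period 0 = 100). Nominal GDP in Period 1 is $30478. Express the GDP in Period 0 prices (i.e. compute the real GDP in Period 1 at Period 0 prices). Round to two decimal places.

18217.57

Real = Nominal ÷ (Index/100) = 30478 ÷ (167.3/100)
     = 30478 ÷ 1.673 = 18217.5732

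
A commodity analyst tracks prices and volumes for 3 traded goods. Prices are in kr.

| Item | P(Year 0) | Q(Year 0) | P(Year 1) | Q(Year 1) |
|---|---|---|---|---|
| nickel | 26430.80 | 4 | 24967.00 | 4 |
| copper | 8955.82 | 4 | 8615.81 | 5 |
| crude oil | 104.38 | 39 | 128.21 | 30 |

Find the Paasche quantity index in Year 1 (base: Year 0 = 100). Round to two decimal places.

Paasche quantity index uses current-period prices as weights.
ΣP(Year 1)·Q(Year 1) = 24967.00×4 + 8615.81×5 + 128.21×30 = 99868 + 43079.05 + 3846.3 = 146793.35
ΣP(Year 1)·Q(Year 0) = 24967.00×4 + 8615.81×4 + 128.21×39 = 99868 + 34463.24 + 5000.19 = 139331.43
Index = 146793.35 / 139331.43 × 100 = 105.3555

105.36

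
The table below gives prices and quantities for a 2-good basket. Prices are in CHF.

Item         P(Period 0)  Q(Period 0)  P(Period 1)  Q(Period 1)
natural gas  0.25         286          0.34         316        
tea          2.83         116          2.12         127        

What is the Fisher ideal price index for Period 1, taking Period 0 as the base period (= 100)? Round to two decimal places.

85.88

Laspeyres component (base-period weights):
ΣP(Period 1)Q(Period 0) = 0.34×286 + 2.12×116 = 97.24 + 245.92 = 343.16
ΣP(Period 0)Q(Period 0) = 0.25×286 + 2.83×116 = 71.5 + 328.28 = 399.78
L = 343.16 / 399.78 × 100 = 85.8372
Paasche component (current-period weights):
ΣP(Period 1)Q(Period 1) = 0.34×316 + 2.12×127 = 107.44 + 269.24 = 376.68
ΣP(Period 0)Q(Period 1) = 0.25×316 + 2.83×127 = 79 + 359.41 = 438.41
P = 376.68 / 438.41 × 100 = 85.9196
Fisher = √(L × P) = √(85.8372 × 85.9196) = 85.8784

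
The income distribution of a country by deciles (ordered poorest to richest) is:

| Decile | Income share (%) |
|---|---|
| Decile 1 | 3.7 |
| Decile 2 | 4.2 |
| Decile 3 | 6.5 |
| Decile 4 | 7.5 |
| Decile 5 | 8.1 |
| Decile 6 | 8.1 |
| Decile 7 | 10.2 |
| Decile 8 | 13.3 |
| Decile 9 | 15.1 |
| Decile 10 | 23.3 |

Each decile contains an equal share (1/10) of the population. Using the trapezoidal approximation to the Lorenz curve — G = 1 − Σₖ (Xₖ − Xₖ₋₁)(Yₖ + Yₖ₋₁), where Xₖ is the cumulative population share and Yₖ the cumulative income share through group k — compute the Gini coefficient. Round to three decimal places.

Cumulative income shares Yₖ: 0.0370, 0.0790, 0.1440, 0.2190, 0.3000, 0.3810, 0.4830, 0.6160, 0.7670, 1.0000
Σ (Xₖ−Xₖ₋₁)(Yₖ+Yₖ₋₁) = (1/10)(0.0370+0.0000) + (1/10)(0.0790+0.0370) + (1/10)(0.1440+0.0790) + (1/10)(0.2190+0.1440) + (1/10)(0.3000+0.2190) + (1/10)(0.3810+0.3000) + (1/10)(0.4830+0.3810) + (1/10)(0.6160+0.4830) + (1/10)(0.7670+0.6160) + (1/10)(1.0000+0.7670)
  = 0.0037 + 0.0116 + 0.0223 + 0.0363 + 0.0519 + 0.0681 + 0.0864 + 0.1099 + 0.1383 + 0.1767 = 0.7052
G = 1 − 0.7052 = 0.2948

0.295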